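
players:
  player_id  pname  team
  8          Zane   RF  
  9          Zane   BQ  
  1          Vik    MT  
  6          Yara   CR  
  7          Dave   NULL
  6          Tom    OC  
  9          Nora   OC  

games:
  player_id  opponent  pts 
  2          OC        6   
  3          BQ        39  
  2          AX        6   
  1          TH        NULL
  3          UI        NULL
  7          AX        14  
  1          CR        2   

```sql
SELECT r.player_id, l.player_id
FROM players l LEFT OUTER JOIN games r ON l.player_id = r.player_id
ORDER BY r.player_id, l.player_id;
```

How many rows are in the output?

8

LEFT JOIN keeps every row from `players`; unmatched rows get NULL for `games`'s columns.
Matching on l.player_id = r.player_id.
- l[0] player_id=8 → no match; kept with NULLs on the r side.
- l[1] player_id=9 → no match; kept with NULLs on the r side.
- l[2] player_id=1 → 2 match(es) in r → 2 row(s).
- l[3] player_id=6 → no match; kept with NULLs on the r side.
- l[4] player_id=7 → 1 match(es) in r → 1 row(s).
- l[5] player_id=6 → no match; kept with NULLs on the r side.
- l[6] player_id=9 → no match; kept with NULLs on the r side.
Total: 3 matched + 5 padded = 8 rows.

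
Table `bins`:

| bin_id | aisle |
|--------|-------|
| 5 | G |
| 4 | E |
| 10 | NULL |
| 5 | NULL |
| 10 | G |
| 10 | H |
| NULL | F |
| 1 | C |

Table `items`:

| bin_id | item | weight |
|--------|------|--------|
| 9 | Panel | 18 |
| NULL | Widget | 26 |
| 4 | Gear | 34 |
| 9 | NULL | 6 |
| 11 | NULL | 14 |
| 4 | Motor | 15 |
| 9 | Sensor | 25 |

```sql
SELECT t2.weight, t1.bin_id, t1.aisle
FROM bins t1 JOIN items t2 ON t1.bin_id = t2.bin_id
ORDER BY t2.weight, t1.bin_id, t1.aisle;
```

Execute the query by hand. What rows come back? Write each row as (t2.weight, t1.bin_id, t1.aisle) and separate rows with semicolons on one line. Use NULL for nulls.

(15, 4, E); (34, 4, E)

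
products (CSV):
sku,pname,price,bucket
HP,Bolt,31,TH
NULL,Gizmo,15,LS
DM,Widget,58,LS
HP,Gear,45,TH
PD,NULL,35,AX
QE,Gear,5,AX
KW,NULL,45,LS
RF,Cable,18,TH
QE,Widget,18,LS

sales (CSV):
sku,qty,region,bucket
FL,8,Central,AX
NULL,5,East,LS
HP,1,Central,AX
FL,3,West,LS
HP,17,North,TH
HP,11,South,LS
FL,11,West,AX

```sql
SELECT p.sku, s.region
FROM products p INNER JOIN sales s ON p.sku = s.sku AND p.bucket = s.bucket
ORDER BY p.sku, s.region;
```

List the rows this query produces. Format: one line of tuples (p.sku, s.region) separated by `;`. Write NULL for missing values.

INNER JOIN keeps only pairs where the ON condition holds.
Matching on p.sku = s.sku AND p.bucket = s.bucket. A NULL in a compared column never satisfies the condition.
Matched pairs: 2.

(HP, North); (HP, North)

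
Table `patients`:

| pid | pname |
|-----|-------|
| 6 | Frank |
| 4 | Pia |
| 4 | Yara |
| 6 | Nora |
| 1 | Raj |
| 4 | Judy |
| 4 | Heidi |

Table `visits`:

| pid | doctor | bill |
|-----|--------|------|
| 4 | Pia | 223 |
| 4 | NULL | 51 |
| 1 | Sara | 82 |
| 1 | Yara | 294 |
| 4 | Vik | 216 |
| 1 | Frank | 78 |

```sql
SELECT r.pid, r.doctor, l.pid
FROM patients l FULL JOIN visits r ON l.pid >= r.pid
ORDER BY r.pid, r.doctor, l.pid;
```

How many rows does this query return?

FULL OUTER JOIN keeps every row from both sides; unmatched rows get NULL for the other side's columns.
Matching on l.pid >= r.pid.
Matched pairs: 39; unmatched l rows kept: 0; unmatched r rows kept: 0.
Total: 39 rows.

39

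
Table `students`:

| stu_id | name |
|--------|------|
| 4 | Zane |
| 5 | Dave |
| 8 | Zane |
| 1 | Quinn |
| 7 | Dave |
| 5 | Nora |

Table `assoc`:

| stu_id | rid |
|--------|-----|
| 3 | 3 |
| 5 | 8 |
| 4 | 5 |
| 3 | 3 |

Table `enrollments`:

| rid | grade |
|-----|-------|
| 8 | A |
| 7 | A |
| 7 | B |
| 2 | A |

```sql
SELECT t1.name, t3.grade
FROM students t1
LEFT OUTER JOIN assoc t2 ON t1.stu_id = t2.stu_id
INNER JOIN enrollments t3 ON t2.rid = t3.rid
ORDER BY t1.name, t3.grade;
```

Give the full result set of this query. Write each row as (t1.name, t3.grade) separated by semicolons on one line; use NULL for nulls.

Evaluate left to right. First `students t1 LEFT JOIN assoc t2` on stu_id: 6 row(s).
Then INNER JOIN `enrollments t3` on rid: keep only rows whose t2.rid appears in t3.

(Dave, A); (Nora, A)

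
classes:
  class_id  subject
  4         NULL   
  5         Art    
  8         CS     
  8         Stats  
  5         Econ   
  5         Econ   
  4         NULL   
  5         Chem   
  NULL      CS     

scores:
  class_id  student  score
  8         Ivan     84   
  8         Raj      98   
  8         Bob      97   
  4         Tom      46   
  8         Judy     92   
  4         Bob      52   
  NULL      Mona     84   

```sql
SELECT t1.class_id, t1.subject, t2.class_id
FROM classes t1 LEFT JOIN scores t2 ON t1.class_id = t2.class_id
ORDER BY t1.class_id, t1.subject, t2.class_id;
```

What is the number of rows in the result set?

17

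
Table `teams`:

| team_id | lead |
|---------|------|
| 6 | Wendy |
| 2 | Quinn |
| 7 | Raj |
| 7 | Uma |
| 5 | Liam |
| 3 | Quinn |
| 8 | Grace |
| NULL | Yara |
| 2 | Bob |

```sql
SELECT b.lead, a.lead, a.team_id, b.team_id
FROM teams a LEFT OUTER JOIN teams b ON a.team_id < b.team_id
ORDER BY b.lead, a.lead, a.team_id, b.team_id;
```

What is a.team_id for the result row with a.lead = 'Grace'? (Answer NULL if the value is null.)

LEFT JOIN keeps every row from `teams a`; unmatched rows get NULL for `teams b`'s columns.
Matching on a.team_id < b.team_id. A NULL in a compared column never satisfies the condition.
- team_id=6: 3 matching b row(s), so 3 row(s) emitted.
- team_id=2: 6 matching b row(s), so 6 row(s) emitted.
- team_id=7: 1 matching b row(s), so 1 row(s) emitted.
- team_id=7: 1 matching b row(s), so 1 row(s) emitted.
- team_id=5: 4 matching b row(s), so 4 row(s) emitted.
- team_id=3: 5 matching b row(s), so 5 row(s) emitted.
- team_id=8: no b row matches, row kept with b columns NULL.
- team_id=NULL: no b row matches, row kept with b columns NULL.
- team_id=2: 6 matching b row(s), so 6 row(s) emitted.

8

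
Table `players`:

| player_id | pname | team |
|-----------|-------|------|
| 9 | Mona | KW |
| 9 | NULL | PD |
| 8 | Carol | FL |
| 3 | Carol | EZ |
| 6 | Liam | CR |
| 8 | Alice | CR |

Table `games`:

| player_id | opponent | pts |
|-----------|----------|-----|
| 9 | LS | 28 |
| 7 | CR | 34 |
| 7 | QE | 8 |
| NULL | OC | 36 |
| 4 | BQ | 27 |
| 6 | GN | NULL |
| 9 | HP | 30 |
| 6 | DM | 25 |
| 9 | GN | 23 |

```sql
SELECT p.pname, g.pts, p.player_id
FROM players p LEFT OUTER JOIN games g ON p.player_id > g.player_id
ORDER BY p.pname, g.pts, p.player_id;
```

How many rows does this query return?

LEFT JOIN keeps every row from `players`; unmatched rows get NULL for `games`'s columns.
Matching on p.player_id > g.player_id. A NULL in a compared column never satisfies the condition.
Matched pairs: 21; unmatched p rows kept: 1.
Total: 21 matched + 1 padded = 22 rows.

22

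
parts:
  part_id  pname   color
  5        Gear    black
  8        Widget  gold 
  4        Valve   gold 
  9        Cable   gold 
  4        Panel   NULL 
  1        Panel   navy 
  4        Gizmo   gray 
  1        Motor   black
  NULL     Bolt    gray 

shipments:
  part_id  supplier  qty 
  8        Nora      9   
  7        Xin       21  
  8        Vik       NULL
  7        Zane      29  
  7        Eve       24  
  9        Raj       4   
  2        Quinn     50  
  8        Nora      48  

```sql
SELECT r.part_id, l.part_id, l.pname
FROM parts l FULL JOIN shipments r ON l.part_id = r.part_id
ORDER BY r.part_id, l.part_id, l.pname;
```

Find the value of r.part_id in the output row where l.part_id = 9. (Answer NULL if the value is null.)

9

FULL OUTER JOIN keeps every row from both sides; unmatched rows get NULL for the other side's columns.
Matching on l.part_id = r.part_id. A NULL in a compared column never satisfies the condition.
- l (part_id=5) has no partner → padded with NULL.
- l (part_id=8) pairs with 3 row(s) of r.
- l (part_id=4) has no partner → padded with NULL.
- l (part_id=9) pairs with 1 row(s) of r.
- l (part_id=4) has no partner → padded with NULL.
- l (part_id=1) has no partner → padded with NULL.
- l (part_id=4) has no partner → padded with NULL.
- l (part_id=1) has no partner → padded with NULL.
- l (part_id=NULL) has no partner → padded with NULL.
- 4 r row(s) had no l match → kept, l columns NULL.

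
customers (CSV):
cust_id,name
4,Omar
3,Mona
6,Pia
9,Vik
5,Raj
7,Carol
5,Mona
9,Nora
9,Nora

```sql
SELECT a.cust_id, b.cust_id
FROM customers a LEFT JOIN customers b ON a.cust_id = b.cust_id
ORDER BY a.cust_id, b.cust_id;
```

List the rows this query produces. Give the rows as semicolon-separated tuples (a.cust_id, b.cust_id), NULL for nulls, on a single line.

LEFT JOIN keeps every row from `customers a`; unmatched rows get NULL for `customers b`'s columns.
Matching on a.cust_id = b.cust_id.
- a row (cust_id=4): matches 1 b row(s) → 1 output row(s).
- a row (cust_id=3): matches 1 b row(s) → 1 output row(s).
- a row (cust_id=6): matches 1 b row(s) → 1 output row(s).
- a row (cust_id=9): matches 3 b row(s) → 3 output row(s).
- a row (cust_id=5): matches 2 b row(s) → 2 output row(s).
- a row (cust_id=7): matches 1 b row(s) → 1 output row(s).
- a row (cust_id=5): matches 2 b row(s) → 2 output row(s).
- a row (cust_id=9): matches 3 b row(s) → 3 output row(s).
- a row (cust_id=9): matches 3 b row(s) → 3 output row(s).

(3, 3); (4, 4); (5, 5); (5, 5); (5, 5); (5, 5); (6, 6); (7, 7); (9, 9); (9, 9); (9, 9); (9, 9); (9, 9); (9, 9); (9, 9); (9, 9); (9, 9)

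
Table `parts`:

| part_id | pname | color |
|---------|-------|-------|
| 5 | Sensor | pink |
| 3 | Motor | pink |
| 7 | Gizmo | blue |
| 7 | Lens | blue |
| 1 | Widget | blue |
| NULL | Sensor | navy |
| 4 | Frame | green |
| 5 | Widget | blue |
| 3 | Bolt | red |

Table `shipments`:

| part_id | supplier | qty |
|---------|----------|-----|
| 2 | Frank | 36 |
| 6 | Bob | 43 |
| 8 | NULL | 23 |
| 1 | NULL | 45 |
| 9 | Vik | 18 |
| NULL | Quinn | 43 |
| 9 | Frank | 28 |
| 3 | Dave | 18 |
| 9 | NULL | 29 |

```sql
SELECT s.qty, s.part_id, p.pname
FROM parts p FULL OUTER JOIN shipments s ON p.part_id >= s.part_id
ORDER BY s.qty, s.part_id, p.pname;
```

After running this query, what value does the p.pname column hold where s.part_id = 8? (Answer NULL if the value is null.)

NULL

FULL OUTER JOIN keeps every row from both sides; unmatched rows get NULL for the other side's columns.
Matching on p.part_id >= s.part_id. A NULL in a compared column never satisfies the condition.
- p row (part_id=5): matches 3 s row(s) → 3 output row(s).
- p row (part_id=3): matches 3 s row(s) → 3 output row(s).
- p row (part_id=7): matches 4 s row(s) → 4 output row(s).
- p row (part_id=7): matches 4 s row(s) → 4 output row(s).
- p row (part_id=1): matches 1 s row(s) → 1 output row(s).
- p row (part_id=NULL): no match → kept, s columns NULL.
- p row (part_id=4): matches 3 s row(s) → 3 output row(s).
- p row (part_id=5): matches 3 s row(s) → 3 output row(s).
- p row (part_id=3): matches 3 s row(s) → 3 output row(s).
- 5 s row(s) had no p match → kept, p columns NULL.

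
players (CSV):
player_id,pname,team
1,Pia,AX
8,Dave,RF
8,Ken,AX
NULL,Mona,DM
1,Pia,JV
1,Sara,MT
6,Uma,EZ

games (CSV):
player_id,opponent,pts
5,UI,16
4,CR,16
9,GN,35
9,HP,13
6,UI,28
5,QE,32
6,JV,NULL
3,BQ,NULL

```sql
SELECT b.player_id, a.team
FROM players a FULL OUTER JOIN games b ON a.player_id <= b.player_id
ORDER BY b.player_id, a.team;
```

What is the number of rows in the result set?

33

FULL OUTER JOIN keeps every row from both sides; unmatched rows get NULL for the other side's columns.
Matching on a.player_id <= b.player_id. A NULL in a compared column never satisfies the condition.
Matched pairs: 32; unmatched a rows kept: 1; unmatched b rows kept: 0.
Total: 32 matched + 1 padded = 33 rows.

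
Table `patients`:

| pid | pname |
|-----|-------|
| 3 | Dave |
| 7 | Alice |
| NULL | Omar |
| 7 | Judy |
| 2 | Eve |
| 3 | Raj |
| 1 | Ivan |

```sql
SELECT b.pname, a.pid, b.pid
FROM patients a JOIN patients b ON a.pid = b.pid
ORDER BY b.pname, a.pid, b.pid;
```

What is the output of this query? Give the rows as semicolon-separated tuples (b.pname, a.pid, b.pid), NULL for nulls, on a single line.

INNER JOIN keeps only pairs where the ON condition holds.
Matching on a.pid = b.pid. A NULL in a compared column never satisfies the condition.
Matched pairs: 10.

(Alice, 7, 7); (Alice, 7, 7); (Dave, 3, 3); (Dave, 3, 3); (Eve, 2, 2); (Ivan, 1, 1); (Judy, 7, 7); (Judy, 7, 7); (Raj, 3, 3); (Raj, 3, 3)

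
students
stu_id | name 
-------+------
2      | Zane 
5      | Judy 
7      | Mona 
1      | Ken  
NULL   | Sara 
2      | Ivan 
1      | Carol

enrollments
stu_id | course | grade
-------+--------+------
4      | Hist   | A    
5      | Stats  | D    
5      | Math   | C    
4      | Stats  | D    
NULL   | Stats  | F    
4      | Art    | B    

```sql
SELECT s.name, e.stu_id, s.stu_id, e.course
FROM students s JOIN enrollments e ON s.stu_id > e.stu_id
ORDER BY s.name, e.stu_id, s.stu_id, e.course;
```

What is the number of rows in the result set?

INNER JOIN keeps only pairs where the ON condition holds.
Matching on s.stu_id > e.stu_id. A NULL in a compared column never satisfies the condition.
- stu_id=2: no matching e row, dropped.
- stu_id=5: 3 matching e row(s), so 3 row(s) emitted.
- stu_id=7: 5 matching e row(s), so 5 row(s) emitted.
- stu_id=1: no matching e row, dropped.
- stu_id=NULL: no matching e row, dropped.
- stu_id=2: no matching e row, dropped.
- stu_id=1: no matching e row, dropped.
Total: 8 rows.

8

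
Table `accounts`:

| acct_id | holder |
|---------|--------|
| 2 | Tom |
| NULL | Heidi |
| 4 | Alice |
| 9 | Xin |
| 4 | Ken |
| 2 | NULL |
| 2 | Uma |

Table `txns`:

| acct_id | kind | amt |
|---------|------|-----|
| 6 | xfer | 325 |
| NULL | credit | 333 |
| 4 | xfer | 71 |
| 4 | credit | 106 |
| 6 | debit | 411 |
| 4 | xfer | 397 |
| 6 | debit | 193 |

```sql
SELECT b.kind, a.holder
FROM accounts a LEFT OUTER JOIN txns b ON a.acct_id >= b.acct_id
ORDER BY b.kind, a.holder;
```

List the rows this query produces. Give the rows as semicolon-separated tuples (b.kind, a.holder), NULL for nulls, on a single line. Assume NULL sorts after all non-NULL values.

(credit, Alice); (credit, Ken); (credit, Xin); (debit, Xin); (debit, Xin); (xfer, Alice); (xfer, Alice); (xfer, Ken); (xfer, Ken); (xfer, Xin); (xfer, Xin); (xfer, Xin); (NULL, Heidi); (NULL, Tom); (NULL, Uma); (NULL, NULL)

LEFT JOIN keeps every row from `accounts`; unmatched rows get NULL for `txns`'s columns.
Matching on a.acct_id >= b.acct_id. A NULL in a compared column never satisfies the condition.
- a[0] acct_id=2 → no match; kept with NULLs on the b side.
- a[1] acct_id=NULL → no match; kept with NULLs on the b side.
- a[2] acct_id=4 → 3 match(es) in b → 3 row(s).
- a[3] acct_id=9 → 6 match(es) in b → 6 row(s).
- a[4] acct_id=4 → 3 match(es) in b → 3 row(s).
- a[5] acct_id=2 → no match; kept with NULLs on the b side.
- a[6] acct_id=2 → no match; kept with NULLs on the b side.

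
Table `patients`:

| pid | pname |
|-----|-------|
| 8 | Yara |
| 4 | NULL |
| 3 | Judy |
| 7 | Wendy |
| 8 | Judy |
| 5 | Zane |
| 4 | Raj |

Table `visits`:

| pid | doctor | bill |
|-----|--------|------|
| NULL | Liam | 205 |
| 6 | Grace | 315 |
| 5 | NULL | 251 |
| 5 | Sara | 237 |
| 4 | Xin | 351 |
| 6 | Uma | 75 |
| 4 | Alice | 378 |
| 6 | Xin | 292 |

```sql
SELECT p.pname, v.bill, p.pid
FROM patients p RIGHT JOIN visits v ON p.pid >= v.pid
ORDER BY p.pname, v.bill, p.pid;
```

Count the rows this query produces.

30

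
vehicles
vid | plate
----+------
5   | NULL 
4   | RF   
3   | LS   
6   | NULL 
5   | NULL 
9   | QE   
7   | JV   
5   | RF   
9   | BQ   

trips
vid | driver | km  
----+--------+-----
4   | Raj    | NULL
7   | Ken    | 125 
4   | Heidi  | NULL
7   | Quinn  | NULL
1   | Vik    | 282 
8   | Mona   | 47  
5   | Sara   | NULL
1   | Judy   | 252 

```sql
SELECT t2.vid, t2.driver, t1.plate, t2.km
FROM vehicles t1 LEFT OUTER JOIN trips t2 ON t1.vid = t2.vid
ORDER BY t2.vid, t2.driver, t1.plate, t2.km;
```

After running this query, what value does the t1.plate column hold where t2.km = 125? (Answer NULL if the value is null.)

JV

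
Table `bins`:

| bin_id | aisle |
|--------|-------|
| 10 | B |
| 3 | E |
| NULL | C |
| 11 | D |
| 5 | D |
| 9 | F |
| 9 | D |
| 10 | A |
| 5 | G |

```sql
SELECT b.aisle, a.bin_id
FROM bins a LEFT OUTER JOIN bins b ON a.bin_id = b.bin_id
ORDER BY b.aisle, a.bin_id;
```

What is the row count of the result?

LEFT JOIN keeps every row from `bins a`; unmatched rows get NULL for `bins b`'s columns.
Matching on a.bin_id = b.bin_id. A NULL in a compared column never satisfies the condition.
Matched pairs: 14; unmatched a rows kept: 1.
Total: 14 matched + 1 padded = 15 rows.

15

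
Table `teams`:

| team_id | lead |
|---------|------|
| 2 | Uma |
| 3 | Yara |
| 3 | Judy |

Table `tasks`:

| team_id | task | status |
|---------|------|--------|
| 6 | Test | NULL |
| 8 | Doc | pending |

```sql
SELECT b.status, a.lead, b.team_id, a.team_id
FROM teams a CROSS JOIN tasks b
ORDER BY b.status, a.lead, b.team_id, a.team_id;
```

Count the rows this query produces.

CROSS JOIN pairs every row of `teams` with every row of `tasks`: 3 × 2 = 6 rows.

6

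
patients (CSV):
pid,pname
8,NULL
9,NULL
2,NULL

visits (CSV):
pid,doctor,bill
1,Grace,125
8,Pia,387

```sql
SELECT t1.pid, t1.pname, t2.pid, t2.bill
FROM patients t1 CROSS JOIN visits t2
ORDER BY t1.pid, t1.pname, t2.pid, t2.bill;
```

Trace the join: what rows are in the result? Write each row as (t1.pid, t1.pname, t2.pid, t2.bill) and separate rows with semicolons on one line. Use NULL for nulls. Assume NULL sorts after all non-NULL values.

(2, NULL, 1, 125); (2, NULL, 8, 387); (8, NULL, 1, 125); (8, NULL, 8, 387); (9, NULL, 1, 125); (9, NULL, 8, 387)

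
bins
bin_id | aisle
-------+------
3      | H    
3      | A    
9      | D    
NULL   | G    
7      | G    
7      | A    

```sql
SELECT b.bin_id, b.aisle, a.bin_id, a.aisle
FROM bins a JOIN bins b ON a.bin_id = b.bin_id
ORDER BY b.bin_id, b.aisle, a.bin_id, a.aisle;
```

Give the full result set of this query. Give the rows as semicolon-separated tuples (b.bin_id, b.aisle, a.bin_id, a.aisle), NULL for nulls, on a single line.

(3, A, 3, A); (3, A, 3, H); (3, H, 3, A); (3, H, 3, H); (7, A, 7, A); (7, A, 7, G); (7, G, 7, A); (7, G, 7, G); (9, D, 9, D)

INNER JOIN keeps only pairs where the ON condition holds.
Matching on a.bin_id = b.bin_id. A NULL in a compared column never satisfies the condition.
Matched pairs: 9.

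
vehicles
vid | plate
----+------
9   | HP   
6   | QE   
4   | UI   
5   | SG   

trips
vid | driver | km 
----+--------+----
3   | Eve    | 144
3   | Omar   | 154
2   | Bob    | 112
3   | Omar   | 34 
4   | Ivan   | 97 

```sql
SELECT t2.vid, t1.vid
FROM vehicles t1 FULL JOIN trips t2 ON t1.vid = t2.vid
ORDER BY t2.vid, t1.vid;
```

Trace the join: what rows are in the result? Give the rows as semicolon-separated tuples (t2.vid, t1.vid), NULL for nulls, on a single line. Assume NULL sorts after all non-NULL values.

(2, NULL); (3, NULL); (3, NULL); (3, NULL); (4, 4); (NULL, 5); (NULL, 6); (NULL, 9)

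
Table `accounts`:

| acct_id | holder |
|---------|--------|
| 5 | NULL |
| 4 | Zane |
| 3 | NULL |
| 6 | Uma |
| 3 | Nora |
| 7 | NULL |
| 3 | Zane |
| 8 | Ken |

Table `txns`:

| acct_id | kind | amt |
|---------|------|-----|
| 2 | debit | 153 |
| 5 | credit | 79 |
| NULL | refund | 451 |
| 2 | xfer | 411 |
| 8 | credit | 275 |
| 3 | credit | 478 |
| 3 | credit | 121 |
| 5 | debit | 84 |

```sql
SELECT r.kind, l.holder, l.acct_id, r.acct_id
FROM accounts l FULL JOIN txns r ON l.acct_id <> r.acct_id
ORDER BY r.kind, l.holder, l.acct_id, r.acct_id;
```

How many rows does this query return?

48

FULL OUTER JOIN keeps every row from both sides; unmatched rows get NULL for the other side's columns.
Matching on l.acct_id <> r.acct_id. A NULL in a compared column never satisfies the condition.
- l (acct_id=5) pairs with 5 row(s) of r.
- l (acct_id=4) pairs with 7 row(s) of r.
- l (acct_id=3) pairs with 5 row(s) of r.
- l (acct_id=6) pairs with 7 row(s) of r.
- l (acct_id=3) pairs with 5 row(s) of r.
- l (acct_id=7) pairs with 7 row(s) of r.
- l (acct_id=3) pairs with 5 row(s) of r.
- l (acct_id=8) pairs with 6 row(s) of r.
- 1 row(s) from r found no l partner → padded with NULL.
Total: 47 matched + 1 padded = 48 rows.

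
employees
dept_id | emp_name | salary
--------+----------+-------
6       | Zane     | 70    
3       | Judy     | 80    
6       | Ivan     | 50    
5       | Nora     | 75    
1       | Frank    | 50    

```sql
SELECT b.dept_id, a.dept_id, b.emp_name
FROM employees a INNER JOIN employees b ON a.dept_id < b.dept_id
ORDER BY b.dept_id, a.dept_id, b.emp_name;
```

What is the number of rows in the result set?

9

INNER JOIN keeps only pairs where the ON condition holds.
Matching on a.dept_id < b.dept_id.
- a[0] dept_id=6 → no match; dropped.
- a[1] dept_id=3 → 3 match(es) in b → 3 row(s).
- a[2] dept_id=6 → no match; dropped.
- a[3] dept_id=5 → 2 match(es) in b → 2 row(s).
- a[4] dept_id=1 → 4 match(es) in b → 4 row(s).
Total: 9 rows.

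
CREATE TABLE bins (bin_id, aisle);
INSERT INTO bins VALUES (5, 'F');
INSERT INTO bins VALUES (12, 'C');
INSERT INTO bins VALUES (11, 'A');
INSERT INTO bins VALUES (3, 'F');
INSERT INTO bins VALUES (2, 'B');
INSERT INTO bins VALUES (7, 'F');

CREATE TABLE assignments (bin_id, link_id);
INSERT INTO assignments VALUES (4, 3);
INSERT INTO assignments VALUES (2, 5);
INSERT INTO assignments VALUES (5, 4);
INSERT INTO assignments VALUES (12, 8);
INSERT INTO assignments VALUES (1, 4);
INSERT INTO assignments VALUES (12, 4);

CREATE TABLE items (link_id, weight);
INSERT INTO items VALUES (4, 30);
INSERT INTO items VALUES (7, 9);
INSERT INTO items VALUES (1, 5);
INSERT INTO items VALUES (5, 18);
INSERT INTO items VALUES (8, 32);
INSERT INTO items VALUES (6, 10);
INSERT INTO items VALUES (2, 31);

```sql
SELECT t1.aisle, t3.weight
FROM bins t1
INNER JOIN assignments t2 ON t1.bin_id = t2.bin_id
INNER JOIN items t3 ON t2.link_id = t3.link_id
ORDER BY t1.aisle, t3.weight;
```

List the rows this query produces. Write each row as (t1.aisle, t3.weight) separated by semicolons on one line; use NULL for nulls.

Step 1 — t1 INNER JOIN t2 on bin_id → 4 row(s).
Then INNER JOIN `items t3` on link_id: keep only rows whose t2.link_id appears in t3.

(B, 18); (C, 30); (C, 32); (F, 30)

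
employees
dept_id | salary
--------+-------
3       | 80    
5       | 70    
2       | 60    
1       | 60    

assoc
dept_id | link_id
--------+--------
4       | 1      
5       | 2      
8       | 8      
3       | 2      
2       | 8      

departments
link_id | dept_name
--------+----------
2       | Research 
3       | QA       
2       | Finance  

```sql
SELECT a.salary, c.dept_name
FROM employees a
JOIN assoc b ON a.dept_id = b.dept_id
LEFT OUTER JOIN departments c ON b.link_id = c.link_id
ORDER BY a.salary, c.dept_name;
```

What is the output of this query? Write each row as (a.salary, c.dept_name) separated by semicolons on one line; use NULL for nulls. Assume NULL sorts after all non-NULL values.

(60, NULL); (70, Finance); (70, Research); (80, Finance); (80, Research)

Joins associate left-to-right: employees INNER JOIN assoc on dept_id gives 3 intermediate row(s).
Then LEFT JOIN `departments c` on link_id: each of those 3 rows is kept; rows whose b.link_id has no match in c get NULL for c's columns.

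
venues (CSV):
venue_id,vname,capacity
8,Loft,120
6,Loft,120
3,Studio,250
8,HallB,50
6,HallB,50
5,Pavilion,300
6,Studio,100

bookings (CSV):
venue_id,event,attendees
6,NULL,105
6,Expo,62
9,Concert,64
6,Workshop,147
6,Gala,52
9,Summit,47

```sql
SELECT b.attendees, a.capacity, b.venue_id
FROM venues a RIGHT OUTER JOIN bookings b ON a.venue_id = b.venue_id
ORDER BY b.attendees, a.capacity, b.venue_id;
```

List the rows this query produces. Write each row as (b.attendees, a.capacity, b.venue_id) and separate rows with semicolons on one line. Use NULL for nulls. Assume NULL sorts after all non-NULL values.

(47, NULL, 9); (52, 50, 6); (52, 100, 6); (52, 120, 6); (62, 50, 6); (62, 100, 6); (62, 120, 6); (64, NULL, 9); (105, 50, 6); (105, 100, 6); (105, 120, 6); (147, 50, 6); (147, 100, 6); (147, 120, 6)

RIGHT JOIN keeps every row from `bookings`; unmatched rows get NULL for `venues`'s columns.
Matching on a.venue_id = b.venue_id.
- a[0] venue_id=8 → no match.
- a[1] venue_id=6 → 4 match(es) in b → 4 row(s).
- a[2] venue_id=3 → no match.
- a[3] venue_id=8 → no match.
- a[4] venue_id=6 → 4 match(es) in b → 4 row(s).
- a[5] venue_id=5 → no match.
- a[6] venue_id=6 → 4 match(es) in b → 4 row(s).
- 2 b row(s) had no a match → kept, a columns NULL.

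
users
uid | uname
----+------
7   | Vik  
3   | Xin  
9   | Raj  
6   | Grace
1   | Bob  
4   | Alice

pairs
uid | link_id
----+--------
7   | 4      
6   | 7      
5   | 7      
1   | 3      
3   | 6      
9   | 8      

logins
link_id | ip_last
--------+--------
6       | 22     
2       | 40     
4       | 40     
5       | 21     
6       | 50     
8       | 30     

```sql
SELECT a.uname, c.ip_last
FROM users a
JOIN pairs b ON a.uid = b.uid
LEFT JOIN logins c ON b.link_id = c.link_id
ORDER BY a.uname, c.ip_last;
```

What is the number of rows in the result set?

Joins associate left-to-right: users INNER JOIN pairs on uid gives 5 intermediate row(s).
Then LEFT JOIN `logins c` on link_id: each of those 5 rows is kept; rows whose b.link_id has no match in c get NULL for c's columns.
Result: 6 row(s).

6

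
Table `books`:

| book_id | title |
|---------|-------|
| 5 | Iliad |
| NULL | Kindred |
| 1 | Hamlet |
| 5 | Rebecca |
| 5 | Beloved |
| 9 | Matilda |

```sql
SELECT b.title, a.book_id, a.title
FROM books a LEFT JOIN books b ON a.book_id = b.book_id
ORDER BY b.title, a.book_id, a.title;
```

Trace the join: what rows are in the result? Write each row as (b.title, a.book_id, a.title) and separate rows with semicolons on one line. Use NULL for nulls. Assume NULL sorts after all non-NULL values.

(Beloved, 5, Beloved); (Beloved, 5, Iliad); (Beloved, 5, Rebecca); (Hamlet, 1, Hamlet); (Iliad, 5, Beloved); (Iliad, 5, Iliad); (Iliad, 5, Rebecca); (Matilda, 9, Matilda); (Rebecca, 5, Beloved); (Rebecca, 5, Iliad); (Rebecca, 5, Rebecca); (NULL, NULL, Kindred)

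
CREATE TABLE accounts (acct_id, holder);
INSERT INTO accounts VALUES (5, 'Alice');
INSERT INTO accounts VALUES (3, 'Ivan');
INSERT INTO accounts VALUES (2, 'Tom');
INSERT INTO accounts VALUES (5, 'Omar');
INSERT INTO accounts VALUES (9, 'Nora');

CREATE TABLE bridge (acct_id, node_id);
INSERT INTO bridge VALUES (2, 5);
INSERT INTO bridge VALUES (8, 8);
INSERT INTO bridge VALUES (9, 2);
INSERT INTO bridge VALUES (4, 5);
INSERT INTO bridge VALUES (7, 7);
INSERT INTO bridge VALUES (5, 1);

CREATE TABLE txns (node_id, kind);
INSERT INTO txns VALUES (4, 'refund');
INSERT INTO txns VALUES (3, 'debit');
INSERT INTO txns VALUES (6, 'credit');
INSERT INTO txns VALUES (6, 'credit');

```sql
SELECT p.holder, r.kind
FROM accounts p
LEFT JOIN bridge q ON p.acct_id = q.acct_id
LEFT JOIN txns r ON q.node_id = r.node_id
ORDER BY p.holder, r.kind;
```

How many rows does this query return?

Step 1 — p LEFT JOIN q on acct_id → 5 row(s).
Then LEFT JOIN `txns r` on node_id: each of those 5 rows is kept; rows whose q.node_id has no match in r get NULL for r's columns.
Result: 5 row(s).

5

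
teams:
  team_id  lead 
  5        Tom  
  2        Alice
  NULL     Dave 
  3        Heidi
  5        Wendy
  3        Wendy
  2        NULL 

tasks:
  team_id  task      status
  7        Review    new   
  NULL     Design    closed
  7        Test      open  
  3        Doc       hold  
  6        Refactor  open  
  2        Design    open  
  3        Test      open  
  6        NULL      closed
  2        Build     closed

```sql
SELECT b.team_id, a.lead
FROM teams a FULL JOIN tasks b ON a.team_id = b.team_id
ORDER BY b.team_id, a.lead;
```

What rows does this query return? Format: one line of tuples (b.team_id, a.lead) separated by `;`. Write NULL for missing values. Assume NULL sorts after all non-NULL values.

FULL OUTER JOIN keeps every row from both sides; unmatched rows get NULL for the other side's columns.
Matching on a.team_id = b.team_id. A NULL in a compared column never satisfies the condition.
- team_id=5: no b row matches, row kept with b columns NULL.
- team_id=2: 2 matching b row(s), so 2 row(s) emitted.
- team_id=NULL: no b row matches, row kept with b columns NULL.
- team_id=3: 2 matching b row(s), so 2 row(s) emitted.
- team_id=5: no b row matches, row kept with b columns NULL.
- team_id=3: 2 matching b row(s), so 2 row(s) emitted.
- team_id=2: 2 matching b row(s), so 2 row(s) emitted.
- 5 b row(s) had no a match → kept, a columns NULL.

(2, Alice); (2, Alice); (2, NULL); (2, NULL); (3, Heidi); (3, Heidi); (3, Wendy); (3, Wendy); (6, NULL); (6, NULL); (7, NULL); (7, NULL); (NULL, Dave); (NULL, Tom); (NULL, Wendy); (NULL, NULL)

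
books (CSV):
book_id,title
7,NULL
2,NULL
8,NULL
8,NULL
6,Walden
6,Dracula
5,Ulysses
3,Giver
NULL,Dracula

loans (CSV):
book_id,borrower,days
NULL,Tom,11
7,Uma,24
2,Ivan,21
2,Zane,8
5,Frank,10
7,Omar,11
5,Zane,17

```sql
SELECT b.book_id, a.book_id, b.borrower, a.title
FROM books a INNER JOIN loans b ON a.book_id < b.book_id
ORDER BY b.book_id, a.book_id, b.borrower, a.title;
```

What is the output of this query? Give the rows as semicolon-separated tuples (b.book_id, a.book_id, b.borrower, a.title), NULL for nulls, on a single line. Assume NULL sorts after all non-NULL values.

(5, 2, Frank, NULL); (5, 2, Zane, NULL); (5, 3, Frank, Giver); (5, 3, Zane, Giver); (7, 2, Omar, NULL); (7, 2, Uma, NULL); (7, 3, Omar, Giver); (7, 3, Uma, Giver); (7, 5, Omar, Ulysses); (7, 5, Uma, Ulysses); (7, 6, Omar, Dracula); (7, 6, Omar, Walden); (7, 6, Uma, Dracula); (7, 6, Uma, Walden)

INNER JOIN keeps only pairs where the ON condition holds.
Matching on a.book_id < b.book_id. A NULL in a compared column never satisfies the condition.
- a[0] book_id=7 → no match; dropped.
- a[1] book_id=2 → 4 match(es) in b → 4 row(s).
- a[2] book_id=8 → no match; dropped.
- a[3] book_id=8 → no match; dropped.
- a[4] book_id=6 → 2 match(es) in b → 2 row(s).
- a[5] book_id=6 → 2 match(es) in b → 2 row(s).
- a[6] book_id=5 → 2 match(es) in b → 2 row(s).
- a[7] book_id=3 → 4 match(es) in b → 4 row(s).
- a[8] book_id=NULL → no match; dropped.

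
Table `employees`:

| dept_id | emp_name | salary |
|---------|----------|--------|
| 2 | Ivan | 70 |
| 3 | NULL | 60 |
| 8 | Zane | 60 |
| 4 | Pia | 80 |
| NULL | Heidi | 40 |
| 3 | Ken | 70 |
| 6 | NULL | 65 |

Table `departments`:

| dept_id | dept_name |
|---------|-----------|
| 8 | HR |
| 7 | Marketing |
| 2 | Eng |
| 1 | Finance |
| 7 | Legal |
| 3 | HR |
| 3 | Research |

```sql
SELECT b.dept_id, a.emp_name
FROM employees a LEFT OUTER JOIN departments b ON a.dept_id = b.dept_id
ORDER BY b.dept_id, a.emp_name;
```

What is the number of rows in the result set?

LEFT JOIN keeps every row from `employees`; unmatched rows get NULL for `departments`'s columns.
Matching on a.dept_id = b.dept_id. A NULL in a compared column never satisfies the condition.
- a (dept_id=2) pairs with 1 row(s) of b.
- a (dept_id=3) pairs with 2 row(s) of b.
- a (dept_id=8) pairs with 1 row(s) of b.
- a (dept_id=4) has no partner → padded with NULL.
- a (dept_id=NULL) has no partner → padded with NULL.
- a (dept_id=3) pairs with 2 row(s) of b.
- a (dept_id=6) has no partner → padded with NULL.
Total: 6 matched + 3 padded = 9 rows.

9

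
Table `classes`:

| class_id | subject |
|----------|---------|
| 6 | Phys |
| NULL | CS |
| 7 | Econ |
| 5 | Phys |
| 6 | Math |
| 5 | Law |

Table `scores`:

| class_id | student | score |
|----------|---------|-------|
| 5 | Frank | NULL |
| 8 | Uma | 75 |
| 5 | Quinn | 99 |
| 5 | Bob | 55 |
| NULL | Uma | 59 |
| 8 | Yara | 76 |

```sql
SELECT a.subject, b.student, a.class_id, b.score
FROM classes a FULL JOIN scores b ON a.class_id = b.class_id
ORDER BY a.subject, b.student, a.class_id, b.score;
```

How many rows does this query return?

13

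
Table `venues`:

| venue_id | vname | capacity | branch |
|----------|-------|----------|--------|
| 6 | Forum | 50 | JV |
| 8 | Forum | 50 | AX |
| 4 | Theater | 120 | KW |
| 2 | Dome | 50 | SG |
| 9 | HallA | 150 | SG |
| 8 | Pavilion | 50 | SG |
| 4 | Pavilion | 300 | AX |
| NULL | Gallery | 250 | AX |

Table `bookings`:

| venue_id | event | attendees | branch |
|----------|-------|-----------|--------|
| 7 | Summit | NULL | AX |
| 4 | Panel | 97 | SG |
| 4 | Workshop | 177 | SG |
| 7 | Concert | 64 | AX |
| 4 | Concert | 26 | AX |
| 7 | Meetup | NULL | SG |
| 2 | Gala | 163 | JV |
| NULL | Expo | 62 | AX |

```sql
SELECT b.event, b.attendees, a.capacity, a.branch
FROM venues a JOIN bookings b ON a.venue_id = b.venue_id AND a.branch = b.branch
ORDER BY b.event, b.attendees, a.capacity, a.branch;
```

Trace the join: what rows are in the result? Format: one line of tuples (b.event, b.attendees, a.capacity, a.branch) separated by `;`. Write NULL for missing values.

(Concert, 26, 300, AX)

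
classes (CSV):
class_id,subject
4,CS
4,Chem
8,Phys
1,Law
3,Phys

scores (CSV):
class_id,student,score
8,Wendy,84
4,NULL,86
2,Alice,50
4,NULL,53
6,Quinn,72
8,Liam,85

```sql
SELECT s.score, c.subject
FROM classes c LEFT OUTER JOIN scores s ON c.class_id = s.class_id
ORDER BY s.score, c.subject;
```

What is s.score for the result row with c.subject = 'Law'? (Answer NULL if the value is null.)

NULL

LEFT JOIN keeps every row from `classes`; unmatched rows get NULL for `scores`'s columns.
Matching on c.class_id = s.class_id.
- c row (class_id=4): matches 2 s row(s) → 2 output row(s).
- c row (class_id=4): matches 2 s row(s) → 2 output row(s).
- c row (class_id=8): matches 2 s row(s) → 2 output row(s).
- c row (class_id=1): no match → kept, s columns NULL.
- c row (class_id=3): no match → kept, s columns NULL.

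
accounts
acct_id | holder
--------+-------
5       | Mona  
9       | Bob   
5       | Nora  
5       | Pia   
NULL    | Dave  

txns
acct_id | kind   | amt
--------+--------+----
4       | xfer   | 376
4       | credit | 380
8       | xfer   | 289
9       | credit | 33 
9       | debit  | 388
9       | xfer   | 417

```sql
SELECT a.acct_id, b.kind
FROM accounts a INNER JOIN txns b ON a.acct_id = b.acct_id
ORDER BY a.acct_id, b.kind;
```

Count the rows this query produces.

3

INNER JOIN keeps only pairs where the ON condition holds.
Matching on a.acct_id = b.acct_id. A NULL in a compared column never satisfies the condition.
- a row (acct_id=5): no match → dropped.
- a row (acct_id=9): matches 3 b row(s) → 3 output row(s).
- a row (acct_id=5): no match → dropped.
- a row (acct_id=5): no match → dropped.
- a row (acct_id=NULL): no match → dropped.
Total: 3 rows.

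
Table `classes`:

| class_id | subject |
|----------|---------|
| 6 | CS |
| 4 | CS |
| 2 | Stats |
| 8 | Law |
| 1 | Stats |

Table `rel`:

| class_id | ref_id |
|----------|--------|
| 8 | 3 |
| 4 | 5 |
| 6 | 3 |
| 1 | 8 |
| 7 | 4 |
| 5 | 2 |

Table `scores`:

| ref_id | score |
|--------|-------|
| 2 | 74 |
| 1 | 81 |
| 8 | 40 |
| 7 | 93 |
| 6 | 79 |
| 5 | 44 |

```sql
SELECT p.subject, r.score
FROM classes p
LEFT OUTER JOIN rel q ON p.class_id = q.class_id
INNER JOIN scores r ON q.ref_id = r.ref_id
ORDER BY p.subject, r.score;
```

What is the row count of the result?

2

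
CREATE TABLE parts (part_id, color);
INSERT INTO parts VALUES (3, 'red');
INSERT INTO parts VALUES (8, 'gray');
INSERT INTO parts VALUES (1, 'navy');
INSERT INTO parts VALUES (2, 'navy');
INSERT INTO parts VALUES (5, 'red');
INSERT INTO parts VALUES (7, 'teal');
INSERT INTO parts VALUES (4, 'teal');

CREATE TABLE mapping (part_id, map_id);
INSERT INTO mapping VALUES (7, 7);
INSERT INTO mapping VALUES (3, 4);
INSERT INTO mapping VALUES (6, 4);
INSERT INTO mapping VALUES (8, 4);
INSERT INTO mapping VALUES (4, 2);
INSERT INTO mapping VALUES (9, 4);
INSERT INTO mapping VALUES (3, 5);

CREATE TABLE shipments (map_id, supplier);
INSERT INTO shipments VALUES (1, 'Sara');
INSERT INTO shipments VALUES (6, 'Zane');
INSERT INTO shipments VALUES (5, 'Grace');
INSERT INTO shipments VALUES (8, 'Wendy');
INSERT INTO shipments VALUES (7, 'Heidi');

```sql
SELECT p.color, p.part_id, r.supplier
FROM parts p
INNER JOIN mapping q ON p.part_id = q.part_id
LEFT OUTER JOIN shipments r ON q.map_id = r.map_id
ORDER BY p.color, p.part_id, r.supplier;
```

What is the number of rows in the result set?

Joins associate left-to-right: parts INNER JOIN mapping on part_id gives 5 intermediate row(s).
Then LEFT JOIN `shipments r` on map_id: each of those 5 rows is kept; rows whose q.map_id has no match in r get NULL for r's columns.
Result: 5 row(s).

5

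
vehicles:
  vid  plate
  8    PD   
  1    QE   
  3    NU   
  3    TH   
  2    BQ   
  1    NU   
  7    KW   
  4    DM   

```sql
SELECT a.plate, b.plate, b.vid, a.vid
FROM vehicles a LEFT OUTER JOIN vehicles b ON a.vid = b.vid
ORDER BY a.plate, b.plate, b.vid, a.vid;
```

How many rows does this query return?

LEFT JOIN keeps every row from `vehicles a`; unmatched rows get NULL for `vehicles b`'s columns.
Matching on a.vid = b.vid.
Matched pairs: 12; unmatched a rows kept: 0.
Total: 12 rows.

12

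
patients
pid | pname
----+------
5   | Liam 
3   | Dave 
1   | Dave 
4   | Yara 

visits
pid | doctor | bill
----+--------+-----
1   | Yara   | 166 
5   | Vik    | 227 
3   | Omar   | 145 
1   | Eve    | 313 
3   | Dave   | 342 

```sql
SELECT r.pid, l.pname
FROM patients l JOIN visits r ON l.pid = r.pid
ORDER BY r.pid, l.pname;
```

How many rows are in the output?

INNER JOIN keeps only pairs where the ON condition holds.
Matching on l.pid = r.pid.
Matched pairs: 5.
Total: 5 rows.

5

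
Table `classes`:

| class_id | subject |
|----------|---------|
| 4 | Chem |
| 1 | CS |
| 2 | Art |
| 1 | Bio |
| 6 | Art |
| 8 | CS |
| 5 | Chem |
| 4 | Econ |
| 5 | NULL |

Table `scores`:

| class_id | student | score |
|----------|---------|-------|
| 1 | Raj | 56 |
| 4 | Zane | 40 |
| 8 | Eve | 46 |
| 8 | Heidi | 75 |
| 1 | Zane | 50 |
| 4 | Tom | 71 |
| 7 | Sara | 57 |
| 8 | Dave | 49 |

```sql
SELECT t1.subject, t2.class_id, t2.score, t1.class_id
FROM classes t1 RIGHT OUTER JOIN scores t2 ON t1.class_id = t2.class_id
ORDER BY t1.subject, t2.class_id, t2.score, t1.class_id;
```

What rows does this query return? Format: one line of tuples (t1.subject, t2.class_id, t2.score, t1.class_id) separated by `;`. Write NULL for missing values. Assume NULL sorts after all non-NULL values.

(Bio, 1, 50, 1); (Bio, 1, 56, 1); (CS, 1, 50, 1); (CS, 1, 56, 1); (CS, 8, 46, 8); (CS, 8, 49, 8); (CS, 8, 75, 8); (Chem, 4, 40, 4); (Chem, 4, 71, 4); (Econ, 4, 40, 4); (Econ, 4, 71, 4); (NULL, 7, 57, NULL)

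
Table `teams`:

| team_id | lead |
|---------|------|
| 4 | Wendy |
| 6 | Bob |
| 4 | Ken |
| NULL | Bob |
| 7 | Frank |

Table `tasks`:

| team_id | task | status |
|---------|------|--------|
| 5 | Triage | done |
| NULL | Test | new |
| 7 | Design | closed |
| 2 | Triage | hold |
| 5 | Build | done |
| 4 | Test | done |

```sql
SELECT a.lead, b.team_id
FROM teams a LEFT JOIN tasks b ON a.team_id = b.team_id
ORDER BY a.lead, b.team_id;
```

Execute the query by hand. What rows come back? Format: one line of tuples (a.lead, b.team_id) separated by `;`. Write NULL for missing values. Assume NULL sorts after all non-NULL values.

LEFT JOIN keeps every row from `teams`; unmatched rows get NULL for `tasks`'s columns.
Matching on a.team_id = b.team_id. A NULL in a compared column never satisfies the condition.
Matched pairs: 3; unmatched a rows kept: 2.

(Bob, NULL); (Bob, NULL); (Frank, 7); (Ken, 4); (Wendy, 4)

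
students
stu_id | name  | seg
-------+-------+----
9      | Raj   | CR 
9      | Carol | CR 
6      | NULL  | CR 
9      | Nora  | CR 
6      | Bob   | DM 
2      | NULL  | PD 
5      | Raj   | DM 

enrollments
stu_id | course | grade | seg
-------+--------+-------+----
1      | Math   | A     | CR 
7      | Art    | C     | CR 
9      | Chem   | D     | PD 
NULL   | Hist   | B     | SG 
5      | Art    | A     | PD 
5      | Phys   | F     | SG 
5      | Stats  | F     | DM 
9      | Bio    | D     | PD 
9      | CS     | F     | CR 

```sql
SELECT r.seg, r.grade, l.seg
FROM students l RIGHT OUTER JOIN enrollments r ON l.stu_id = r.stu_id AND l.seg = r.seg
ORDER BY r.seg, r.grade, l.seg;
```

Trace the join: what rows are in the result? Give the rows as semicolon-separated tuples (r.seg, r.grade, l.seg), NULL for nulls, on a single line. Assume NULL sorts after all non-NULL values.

RIGHT JOIN keeps every row from `enrollments`; unmatched rows get NULL for `students`'s columns.
Matching on l.stu_id = r.stu_id AND l.seg = r.seg. A NULL in a compared column never satisfies the condition.
Matched pairs: 4; unmatched r rows kept: 7.

(CR, A, NULL); (CR, C, NULL); (CR, F, CR); (CR, F, CR); (CR, F, CR); (DM, F, DM); (PD, A, NULL); (PD, D, NULL); (PD, D, NULL); (SG, B, NULL); (SG, F, NULL)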